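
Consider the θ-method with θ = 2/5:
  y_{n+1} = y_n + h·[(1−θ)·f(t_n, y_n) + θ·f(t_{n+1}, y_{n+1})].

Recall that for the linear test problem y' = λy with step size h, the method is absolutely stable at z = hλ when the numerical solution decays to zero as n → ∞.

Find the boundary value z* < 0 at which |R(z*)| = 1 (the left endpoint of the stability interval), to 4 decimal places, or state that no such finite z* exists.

left endpoint -10.0000.

On y'=λy, z=hλ:
  y_{n+1} = y_n + z·[3/5·y_n + 2/5·y_{n+1}] ⇒ (1 − 2/5z)y_{n+1} = (1 + 3/5z)y_n
  so R(z) = (1 + 3/5z)/(1 − 2/5z).

Need |R(x)|<1, x<0.
x=-0.63: |R|=0.4968
R=−1: 1+3/5x = −1+2/5x ⇒ -1/5x=2 ⇒ x=2/(-1/5)=-10.0000
Confirm numerically:
  x=-9.971: |R|=0.99884 <1
  x=-9.639: |R|=0.98513 <1
  x=-7.541: |R|=0.87755 <1
  x=-5.037: |R|=0.67076 <1
  x=-10.528: |R|=1.02026 >1
  x=-10.485: |R|=1.01868 >1
  x=-10.294: |R|=1.01149 >1
So |R|<1 on (-10.0000, 0).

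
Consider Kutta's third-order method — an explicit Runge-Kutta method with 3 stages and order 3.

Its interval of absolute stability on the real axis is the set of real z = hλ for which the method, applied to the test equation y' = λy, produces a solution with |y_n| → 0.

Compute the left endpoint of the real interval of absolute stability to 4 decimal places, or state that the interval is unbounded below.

left endpoint -2.5127.

On y'=λy, z=hλ:
  order 3, 3-stage ⇒ R(z)=1+z+z^2/2+z^3/6
  (e.g. R(-1.29)=0.18427, |R|=0.18427)

Boundary: |R(x)|=1, x<0.
x=-1.29: |R|=0.1843
|R(-2.37)|=0.7802 |R(-0.84)|=0.4140 |R(-0.74)|=0.4663
Bisect:
  x_lo=-3.2111 |R|=2.5740  x_hi=-0.2277 |R|=0.7963
  mid=-1.71942 |R|=0.08844 →hi
  mid=-2.46528 |R|=0.92365 →hi
  mid=-2.83821 |R|=1.62099 →lo
  mid=-2.65175 |R|=1.24361 →lo
  mid=-2.55851 |R|=1.07685 →lo
  mid=-2.51190 |R|=0.99861 →hi
  mid=-2.53521 |R|=1.03731 →lo
  ...
  [-2.51281,-2.51263] ⇒ x*=-2.5127
Stable set (-2.5127, 0).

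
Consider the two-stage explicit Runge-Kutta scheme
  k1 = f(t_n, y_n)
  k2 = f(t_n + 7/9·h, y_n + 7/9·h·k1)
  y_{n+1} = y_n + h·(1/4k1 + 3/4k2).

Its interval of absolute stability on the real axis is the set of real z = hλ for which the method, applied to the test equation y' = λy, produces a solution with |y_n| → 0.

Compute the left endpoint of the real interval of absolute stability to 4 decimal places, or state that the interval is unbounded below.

With y'=λy (z=hλ):
  k1=λy_n ⇒ h·k1=z·y_n;  k2=λ(1+7/9z)y_n ⇒ h·k2=z(1+7/9z)y_n
  y_{n+1}/y_n = 1 + 1/4z + 3/4z(1+7/9z) = 1 + z + 7/12z²
  ⇒ R(z) = 1 + z + 7/12z².

Boundary: |R(x)|=1, x<0.
x=-1.68: |R|=0.9664
R=1: x+7/12x²=0 ⇒ x=−12/7=-1.7143; min R=1−1/(4·7/12)=0.5714>−1
Confirm numerically:
  x=-1.186: |R|=0.63451 <1
  x=-1.145: |R|=0.61976 <1
  x=-0.986: |R|=0.58111 <1
  x=-0.821: |R|=0.57219 <1
  x=-1.866: |R|=1.16514 >1
  x=-1.855: |R|=1.15226 >1
Stable set (-1.7143, 0).

z* = -1.7143.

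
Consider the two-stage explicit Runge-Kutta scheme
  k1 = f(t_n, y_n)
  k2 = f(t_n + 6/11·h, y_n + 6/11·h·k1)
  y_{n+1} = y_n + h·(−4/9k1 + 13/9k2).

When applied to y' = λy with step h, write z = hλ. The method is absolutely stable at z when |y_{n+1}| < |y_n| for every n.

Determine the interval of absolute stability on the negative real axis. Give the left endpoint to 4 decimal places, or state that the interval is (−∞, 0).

(-1.2692, 0).

Set f=λy, z=hλ:
  k1=λy_n ⇒ h·k1=z·y_n;  k2=λ(1+6/11z)y_n ⇒ h·k2=z(1+6/11z)y_n
  y_{n+1}/y_n = 1 − 4/9z + 13/9z(1+6/11z) = 1 + z + 26/33z²
  R(z) = 1 + z + 26/33z².

Find x<0 with |R(x)|<1.
x=-1.77: |R|=1.6983
R=1: x+26/33x²=0 ⇒ x=−33/26=-1.2692; min R=1−1/(4·26/33)=0.6827>−1
Confirm numerically:
  x=-0.887: |R|=0.73288 <1
  x=-0.832: |R|=0.71339 <1
  x=-0.685: |R|=0.68469 <1
  x=-1.553: |R|=1.34721 >1
  x=-1.529: |R|=1.31294 >1
  x=-1.367: |R|=1.10530 >1
So |R|<1 on (-1.2692, 0).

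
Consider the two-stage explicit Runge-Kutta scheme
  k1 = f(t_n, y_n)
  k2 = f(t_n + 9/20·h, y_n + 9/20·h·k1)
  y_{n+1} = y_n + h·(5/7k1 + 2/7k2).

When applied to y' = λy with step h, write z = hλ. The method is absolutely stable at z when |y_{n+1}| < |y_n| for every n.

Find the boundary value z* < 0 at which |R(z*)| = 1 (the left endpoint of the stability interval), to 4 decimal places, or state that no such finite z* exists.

z* = -7.7778.

Set f=λy, z=hλ:
  k1=λy_n ⇒ h·k1=z·y_n;  k2=λ(1+9/20z)y_n ⇒ h·k2=z(1+9/20z)y_n
  y_{n+1}/y_n = 1 + 5/7z + 2/7z(1+9/20z) = 1 + z + 9/70z²
  so R(z) = 1 + z + 9/70z².

Boundary: |R(x)|=1, x<0.
x=-1.64: |R|=0.2942
R=1: x+9/70x²=0 ⇒ x=−70/9=-7.7778; min R=1−1/(4·9/70)=-0.9444>−1
Confirm numerically:
  x=-7.232: |R|=0.49252 <1
  x=-6.457: |R|=0.09649 <1
  x=-6.224: |R|=0.24338 <1
  x=-7.913: |R|=1.13757 >1
  x=-7.848: |R|=1.07086 >1
  x=-7.844: |R|=1.06679 >1
Stable set (-7.7778, 0).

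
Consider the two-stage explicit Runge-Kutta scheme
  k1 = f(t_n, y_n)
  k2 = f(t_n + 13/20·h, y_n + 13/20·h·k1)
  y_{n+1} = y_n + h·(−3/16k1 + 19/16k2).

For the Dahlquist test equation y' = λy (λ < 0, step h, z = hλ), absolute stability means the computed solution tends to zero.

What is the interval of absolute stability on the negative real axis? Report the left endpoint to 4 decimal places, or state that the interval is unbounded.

(-1.2955, 0).

With y'=λy (z=hλ):
  k1=λy_n ⇒ h·k1=z·y_n;  k2=λ(1+13/20z)y_n ⇒ h·k2=z(1+13/20z)y_n
  y_{n+1}/y_n = 1 − 3/16z + 19/16z(1+13/20z) = 1 + z + 247/320z²
  R(z) = 1 + z + 247/320z².

Solve |R(x)|<1 on ℝ⁻.
x=-1.56: |R|=1.3184
R=1: x+247/320x²=0 ⇒ x=−320/247=-1.2955; min R=1−1/(4·247/320)=0.6761>−1
Confirm numerically:
  x=-1.180: |R|=0.89476 <1
  x=-0.599: |R|=0.67795 <1
  x=-0.596: |R|=0.67818 <1
  x=-1.584: |R|=1.35268 >1
  x=-1.497: |R|=1.23278 >1
So |R|<1 on (-1.2955, 0).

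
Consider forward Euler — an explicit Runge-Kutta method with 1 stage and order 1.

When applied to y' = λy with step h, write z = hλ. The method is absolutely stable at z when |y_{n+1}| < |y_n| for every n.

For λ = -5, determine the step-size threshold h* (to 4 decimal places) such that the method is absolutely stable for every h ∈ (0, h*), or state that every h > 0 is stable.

(-2.0000,0); λ=-5 ⇒ h* = 0.4000.

On y'=λy, z=hλ:
  order 1, 1-stage ⇒ R(z)=1+z
  (e.g. R(-0.94)=0.06000, |R|=0.06000)

Find x<0 with |R(x)|<1.
x=-0.94: |R|=0.0600
|R(-2.35)|=1.3500 |R(-1.25)|=0.2500 |R(-0.59)|=0.4100
Bisect:
  x_lo=-2.7678 |R|=1.7678  x_hi=-0.3142 |R|=0.6858
  mid=-1.54096 |R|=0.54096 →hi
  mid=-2.15436 |R|=1.15436 →lo
  mid=-1.84766 |R|=0.84766 →hi
  mid=-2.00101 |R|=1.00101 →lo
  mid=-1.92434 |R|=0.92434 →hi
  mid=-1.96267 |R|=0.96267 →hi
  mid=-1.98184 |R|=0.98184 →hi
  mid=-1.99143 |R|=0.99143 →hi
  ...
  [-2.00011,-1.99996] ⇒ x*=-2.0000
So |R|<1 on (-2.0000, 0).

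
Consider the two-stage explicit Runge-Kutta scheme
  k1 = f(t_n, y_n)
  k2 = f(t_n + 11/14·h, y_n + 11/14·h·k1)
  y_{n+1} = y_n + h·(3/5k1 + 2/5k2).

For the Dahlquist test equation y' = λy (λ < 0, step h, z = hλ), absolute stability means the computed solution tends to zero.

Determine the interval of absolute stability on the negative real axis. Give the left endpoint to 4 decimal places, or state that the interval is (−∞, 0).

Set f=λy, z=hλ:
  k1=λy_n ⇒ h·k1=z·y_n;  k2=λ(1+11/14z)y_n ⇒ h·k2=z(1+11/14z)y_n
  y_{n+1}/y_n = 1 + 3/5z + 2/5z(1+11/14z) = 1 + z + 11/35z²
  ⇒ R(z) = 1 + z + 11/35z².

Find x<0 with |R(x)|<1.
x=-1.47: |R|=0.2091
R=1: x+11/35x²=0 ⇒ x=−35/11=-3.1818; min R=1−1/(4·11/35)=0.2045>−1
Confirm numerically:
  x=-2.798: |R|=0.66248 <1
  x=-2.197: |R|=0.32000 <1
  x=-2.115: |R|=0.29087 <1
  x=-1.875: |R|=0.22991 <1
  x=-3.773: |R|=1.70102 >1
  x=-3.471: |R|=1.31546 >1
  x=-3.257: |R|=1.07696 >1
Interval (-3.1818, 0).

z∈(-3.1818,0).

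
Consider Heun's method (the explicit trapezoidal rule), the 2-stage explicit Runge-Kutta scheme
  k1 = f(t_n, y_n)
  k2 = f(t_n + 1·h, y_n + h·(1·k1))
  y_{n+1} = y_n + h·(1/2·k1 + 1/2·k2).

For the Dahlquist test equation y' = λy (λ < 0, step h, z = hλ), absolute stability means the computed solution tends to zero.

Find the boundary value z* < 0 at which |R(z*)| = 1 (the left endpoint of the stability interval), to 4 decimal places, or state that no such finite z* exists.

Test eqn y'=λy, z=hλ:
  order 2, 2-stage ⇒ R(z)=1+z+z^2/2
  (e.g. R(-1.6)=0.68000, |R|=0.68000)

Find x<0 with |R(x)|<1.
x=-1.6: |R|=0.6800
|R(-0.91)|=0.5041 |R(-0.63)|=0.5684 |R(-0.6)|=0.5800
Bisect:
  x_lo=-2.7872 |R|=2.0970  x_hi=-0.0606 |R|=0.9413
  mid=-1.42388 |R|=0.58984 →hi
  mid=-2.10554 |R|=1.11111 →lo
  mid=-1.76471 |R|=0.79239 →hi
  mid=-1.93513 |R|=0.93723 →hi
  mid=-2.02033 |R|=1.02054 →lo
  mid=-1.97773 |R|=0.97798 →hi
  mid=-1.99903 |R|=0.99903 →hi
  mid=-2.00968 |R|=1.00973 →lo
  ...
  [-2.00003,-1.99986] ⇒ x*=-2.0000
Interval (-2.0000, 0).

z* = -2.0000.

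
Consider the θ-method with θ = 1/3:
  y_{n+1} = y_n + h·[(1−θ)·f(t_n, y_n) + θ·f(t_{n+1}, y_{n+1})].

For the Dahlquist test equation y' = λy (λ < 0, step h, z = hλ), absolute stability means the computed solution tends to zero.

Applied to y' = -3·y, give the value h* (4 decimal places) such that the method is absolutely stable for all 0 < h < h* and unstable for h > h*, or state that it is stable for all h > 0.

(-6.0000,0); λ=-3 ⇒ h* = (6)/3 = 2.0000.

Test eqn y'=λy, z=hλ:
  y_{n+1} = y_n + z·[2/3·y_n + 1/3·y_{n+1}] ⇒ (1 − 1/3z)y_{n+1} = (1 + 2/3z)y_n
  R(z) = (1 + 2/3z)/(1 − 1/3z).

Find x<0 with |R(x)|<1.
x=-1.07: |R|=0.2113
R=−1: 1+2/3x = −1+1/3x ⇒ -1/3x=2 ⇒ x=2/(-1/3)=-6.0000
Confirm numerically:
  x=-4.351: |R|=0.77568 <1
  x=-4.044: |R|=0.72232 <1
  x=-3.899: |R|=0.69546 <1
  x=-6.152: |R|=1.01661 >1
  x=-6.144: |R|=1.01575 >1
So |R|<1 on (-6.0000, 0).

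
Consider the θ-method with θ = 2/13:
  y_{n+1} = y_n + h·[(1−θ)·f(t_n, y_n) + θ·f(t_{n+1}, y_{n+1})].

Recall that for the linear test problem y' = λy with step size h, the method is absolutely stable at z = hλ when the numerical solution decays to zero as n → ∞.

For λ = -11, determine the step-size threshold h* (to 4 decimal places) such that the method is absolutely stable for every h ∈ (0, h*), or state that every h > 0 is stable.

(-2.8889,0); λ=-11 ⇒ h* = (26/9)/11 = 0.2626.

Set f=λy, z=hλ:
  y_{n+1} = y_n + z·[11/13·y_n + 2/13·y_{n+1}] ⇒ (1 − 2/13z)y_{n+1} = (1 + 11/13z)y_n
  Hence R(z) = (1 + 11/13z)/(1 − 2/13z).

Boundary: |R(x)|=1, x<0.
x=-0.78: |R|=0.3036
R=−1: 1+11/13x = −1+2/13x ⇒ -9/13x=2 ⇒ x=2/(-9/13)=-2.8889
Confirm numerically:
  x=-2.803: |R|=0.95845 <1
  x=-2.488: |R|=0.79929 <1
  x=-2.232: |R|=0.66148 <1
  x=-3.347: |R|=1.20935 >1
  x=-3.310: |R|=1.19317 >1
  x=-3.111: |R|=1.10400 >1
Stable set (-2.8889, 0).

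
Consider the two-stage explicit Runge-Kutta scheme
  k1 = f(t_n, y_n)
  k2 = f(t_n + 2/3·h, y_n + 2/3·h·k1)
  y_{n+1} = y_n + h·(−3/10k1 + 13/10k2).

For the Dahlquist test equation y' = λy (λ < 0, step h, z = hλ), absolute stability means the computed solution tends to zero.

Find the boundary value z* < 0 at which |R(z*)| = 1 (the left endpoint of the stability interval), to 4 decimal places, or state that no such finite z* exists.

z* = -1.1538.

Test eqn y'=λy, z=hλ:
  k1=λy_n ⇒ h·k1=z·y_n;  k2=λ(1+2/3z)y_n ⇒ h·k2=z(1+2/3z)y_n
  y_{n+1}/y_n = 1 − 3/10z + 13/10z(1+2/3z) = 1 + z + 13/15z²
  Hence R(z) = 1 + z + 13/15z².

Boundary: |R(x)|=1, x<0.
x=-1.42: |R|=1.3275
R=1: x+13/15x²=0 ⇒ x=−15/13=-1.1538; min R=1−1/(4·13/15)=0.7115>−1
Confirm numerically:
  x=-1.111: |R|=0.95874 <1
  x=-0.829: |R|=0.76661 <1
  x=-0.648: |R|=0.71592 <1
  x=-0.634: |R|=0.71436 <1
  x=-1.688: |R|=1.78143 >1
  x=-1.614: |R|=1.64366 >1
So |R|<1 on (-1.1538, 0).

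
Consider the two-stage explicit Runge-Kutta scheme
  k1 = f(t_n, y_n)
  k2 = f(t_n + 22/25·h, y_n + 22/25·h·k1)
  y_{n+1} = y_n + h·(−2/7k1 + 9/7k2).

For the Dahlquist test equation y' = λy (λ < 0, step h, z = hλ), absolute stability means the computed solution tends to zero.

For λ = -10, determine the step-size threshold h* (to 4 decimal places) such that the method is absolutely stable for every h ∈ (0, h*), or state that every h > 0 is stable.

With y'=λy (z=hλ):
  k1=λy_n ⇒ h·k1=z·y_n;  k2=λ(1+22/25z)y_n ⇒ h·k2=z(1+22/25z)y_n
  y_{n+1}/y_n = 1 − 2/7z + 9/7z(1+22/25z) = 1 + z + 198/175z²
  Hence R(z) = 1 + z + 198/175z².

Need |R(x)|<1, x<0.
x=-0.41: |R|=0.7802
R=1: x+198/175x²=0 ⇒ x=−175/198=-0.8838; min R=1−1/(4·198/175)=0.7790>−1
Confirm numerically:
  x=-0.720: |R|=0.86653 <1
  x=-0.508: |R|=0.78398 <1
  x=-0.421: |R|=0.77954 <1
  x=-1.268: |R|=1.55114 >1
  x=-1.079: |R|=1.23826 >1
  x=-0.928: |R|=1.04637 >1
Interval (-0.8838, 0).

(-0.8838,0); λ=-10 ⇒ h* = (175/198)/10 = 0.0884.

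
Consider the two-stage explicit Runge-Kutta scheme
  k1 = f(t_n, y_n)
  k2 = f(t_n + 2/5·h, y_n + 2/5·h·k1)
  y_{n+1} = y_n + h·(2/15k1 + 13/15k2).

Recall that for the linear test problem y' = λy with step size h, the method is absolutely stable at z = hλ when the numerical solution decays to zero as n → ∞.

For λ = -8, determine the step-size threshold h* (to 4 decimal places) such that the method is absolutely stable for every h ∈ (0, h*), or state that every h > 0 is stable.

(-2.8846,0); λ=-8 ⇒ h* = (75/26)/8 = 0.3606.

Test eqn y'=λy, z=hλ:
  k1=λy_n ⇒ h·k1=z·y_n;  k2=λ(1+2/5z)y_n ⇒ h·k2=z(1+2/5z)y_n
  y_{n+1}/y_n = 1 + 2/15z + 13/15z(1+2/5z) = 1 + z + 26/75z²
  Hence R(z) = 1 + z + 26/75z².

Need |R(x)|<1, x<0.
x=-1.52: |R|=0.2809
R=1: x+26/75x²=0 ⇒ x=−75/26=-2.8846; min R=1−1/(4·26/75)=0.2788>−1
Confirm numerically:
  x=-1.866: |R|=0.34108 <1
  x=-1.521: |R|=0.28099 <1
  x=-1.390: |R|=0.27979 <1
  x=-3.387: |R|=1.58988 >1
  x=-3.327: |R|=1.51023 >1
  x=-3.268: |R|=1.43434 >1
So |R|<1 on (-2.8846, 0).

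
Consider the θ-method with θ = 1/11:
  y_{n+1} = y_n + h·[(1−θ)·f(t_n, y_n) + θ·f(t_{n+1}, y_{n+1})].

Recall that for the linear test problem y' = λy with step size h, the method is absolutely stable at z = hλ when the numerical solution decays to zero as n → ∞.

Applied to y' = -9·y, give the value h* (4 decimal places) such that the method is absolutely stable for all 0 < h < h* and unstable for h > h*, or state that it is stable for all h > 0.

With y'=λy (z=hλ):
  y_{n+1} = y_n + z·[10/11·y_n + 1/11·y_{n+1}] ⇒ (1 − 1/11z)y_{n+1} = (1 + 10/11z)y_n
  ⇒ R(z) = (1 + 10/11z)/(1 − 1/11z).

Find x<0 with |R(x)|<1.
x=-1.56: |R|=0.3662
R=−1: 1+10/11x = −1+1/11x ⇒ -9/11x=2 ⇒ x=2/(-9/11)=-2.4444
Confirm numerically:
  x=-2.123: |R|=0.77955 <1
  x=-1.919: |R|=0.63395 <1
  x=-1.470: |R|=0.29671 <1
  x=-2.712: |R|=1.17561 >1
  x=-2.690: |R|=1.16143 >1
So |R|<1 on (-2.4444, 0).

(-2.4444,0); λ=-9 ⇒ h* = (22/9)/9 = 0.2716.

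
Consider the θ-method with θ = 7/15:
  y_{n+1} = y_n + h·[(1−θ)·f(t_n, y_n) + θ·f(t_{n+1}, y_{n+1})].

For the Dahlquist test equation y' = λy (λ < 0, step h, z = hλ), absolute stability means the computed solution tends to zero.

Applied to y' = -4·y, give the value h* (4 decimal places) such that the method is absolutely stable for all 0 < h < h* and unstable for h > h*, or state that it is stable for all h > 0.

On y'=λy, z=hλ:
  y_{n+1} = y_n + z·[8/15·y_n + 7/15·y_{n+1}] ⇒ (1 − 7/15z)y_{n+1} = (1 + 8/15z)y_n
  R(z) = (1 + 8/15z)/(1 − 7/15z).

Boundary: |R(x)|=1, x<0.
x=-0.98: |R|=0.3275
R=−1: 1+8/15x = −1+7/15x ⇒ -1/15x=2 ⇒ x=2/(-1/15)=-30.0000
Confirm numerically:
  x=-21.253: |R|=0.94659 <1
  x=-17.507: |R|=0.90917 <1
  x=-13.988: |R|=0.85820 <1
  x=-30.350: |R|=1.00154 >1
  x=-30.256: |R|=1.00113 >1
Stable set (-30.0000, 0).

(-30.0000,0); λ=-4 ⇒ h* = (30)/4 = 7.5000.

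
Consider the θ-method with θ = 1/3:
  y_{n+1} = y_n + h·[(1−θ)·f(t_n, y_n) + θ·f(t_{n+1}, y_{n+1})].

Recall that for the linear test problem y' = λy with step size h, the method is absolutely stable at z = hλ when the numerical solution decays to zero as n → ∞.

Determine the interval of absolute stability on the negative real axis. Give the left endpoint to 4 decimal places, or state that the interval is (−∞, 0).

(-6.0000, 0).

With y'=λy (z=hλ):
  y_{n+1} = y_n + z·[2/3·y_n + 1/3·y_{n+1}] ⇒ (1 − 1/3z)y_{n+1} = (1 + 2/3z)y_n
  Hence R(z) = (1 + 2/3z)/(1 − 1/3z).

Boundary: |R(x)|=1, x<0.
x=-1.73: |R|=0.0973
R=−1: 1+2/3x = −1+1/3x ⇒ -1/3x=2 ⇒ x=2/(-1/3)=-6.0000
Confirm numerically:
  x=-5.388: |R|=0.92704 <1
  x=-4.763: |R|=0.84065 <1
  x=-3.837: |R|=0.68363 <1
  x=-2.596: |R|=0.39171 <1
  x=-6.381: |R|=1.04061 >1
  x=-6.306: |R|=1.03288 >1
  x=-6.234: |R|=1.02534 >1
So |R|<1 on (-6.0000, 0).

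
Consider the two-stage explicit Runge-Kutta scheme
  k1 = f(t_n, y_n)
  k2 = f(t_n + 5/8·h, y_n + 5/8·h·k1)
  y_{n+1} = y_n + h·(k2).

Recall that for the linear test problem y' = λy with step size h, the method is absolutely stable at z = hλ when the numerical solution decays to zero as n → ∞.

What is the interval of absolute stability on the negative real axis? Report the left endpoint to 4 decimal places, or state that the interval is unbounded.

(-1.6000, 0).

Test eqn y'=λy, z=hλ:
  k1=λy_n ⇒ h·k1=z·y_n;  k2=λ(1+5/8z)y_n ⇒ h·k2=z(1+5/8z)y_n
  y_{n+1}/y_n = 1 + z(1+5/8z) = 1 + z + 5/8z²
  ⇒ R(z) = 1 + z + 5/8z².

Boundary: |R(x)|=1, x<0.
x=-1.16: |R|=0.6810
R=1: x+5/8x²=0 ⇒ x=−8/5=-1.6000; min R=1−1/(4·5/8)=0.6000>−1
Confirm numerically:
  x=-1.250: |R|=0.72656 <1
  x=-0.765: |R|=0.60077 <1
  x=-0.732: |R|=0.60289 <1
  x=-0.690: |R|=0.60756 <1
  x=-2.167: |R|=1.76793 >1
  x=-1.904: |R|=1.36176 >1
  x=-1.855: |R|=1.29564 >1
So |R|<1 on (-1.6000, 0).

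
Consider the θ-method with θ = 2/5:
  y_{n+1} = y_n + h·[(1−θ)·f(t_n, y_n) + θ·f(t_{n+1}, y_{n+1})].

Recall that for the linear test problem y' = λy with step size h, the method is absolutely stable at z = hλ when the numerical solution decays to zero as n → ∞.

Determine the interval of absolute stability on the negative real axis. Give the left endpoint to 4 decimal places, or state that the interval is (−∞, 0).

On y'=λy, z=hλ:
  y_{n+1} = y_n + z·[3/5·y_n + 2/5·y_{n+1}] ⇒ (1 − 2/5z)y_{n+1} = (1 + 3/5z)y_n
  R(z) = (1 + 3/5z)/(1 − 2/5z).

Solve |R(x)|<1 on ℝ⁻.
x=-0.45: |R|=0.6186
R=−1: 1+3/5x = −1+2/5x ⇒ -1/5x=2 ⇒ x=2/(-1/5)=-10.0000
Confirm numerically:
  x=-8.308: |R|=0.92172 <1
  x=-8.271: |R|=0.91974 <1
  x=-4.953: |R|=0.66141 <1
  x=-4.624: |R|=0.62268 <1
  x=-10.427: |R|=1.01652 >1
  x=-10.254: |R|=1.00996 >1
  x=-10.230: |R|=1.00903 >1
Interval (-10.0000, 0).

(-10.0000, 0).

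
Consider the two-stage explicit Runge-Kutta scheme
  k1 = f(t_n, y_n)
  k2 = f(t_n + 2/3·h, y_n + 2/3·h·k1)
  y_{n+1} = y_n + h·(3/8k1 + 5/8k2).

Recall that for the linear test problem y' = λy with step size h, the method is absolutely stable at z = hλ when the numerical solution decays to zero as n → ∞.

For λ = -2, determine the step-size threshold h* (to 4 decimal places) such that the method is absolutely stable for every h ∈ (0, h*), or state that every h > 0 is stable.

With y'=λy (z=hλ):
  k1=λy_n ⇒ h·k1=z·y_n;  k2=λ(1+2/3z)y_n ⇒ h·k2=z(1+2/3z)y_n
  y_{n+1}/y_n = 1 + 3/8z + 5/8z(1+2/3z) = 1 + z + 5/12z²
  Hence R(z) = 1 + z + 5/12z².

Solve |R(x)|<1 on ℝ⁻.
x=-1.69: |R|=0.5000
R=1: x+5/12x²=0 ⇒ x=−12/5=-2.4000; min R=1−1/(4·5/12)=0.4000>−1
Confirm numerically:
  x=-2.195: |R|=0.81251 <1
  x=-1.868: |R|=0.58593 <1
  x=-1.154: |R|=0.40088 <1
  x=-1.104: |R|=0.40384 <1
  x=-2.714: |R|=1.35508 >1
  x=-2.678: |R|=1.31020 >1
  x=-2.538: |R|=1.14593 >1
So |R|<1 on (-2.4000, 0).

(-2.4000,0); λ=-2 ⇒ h* = (12/5)/2 = 1.2000.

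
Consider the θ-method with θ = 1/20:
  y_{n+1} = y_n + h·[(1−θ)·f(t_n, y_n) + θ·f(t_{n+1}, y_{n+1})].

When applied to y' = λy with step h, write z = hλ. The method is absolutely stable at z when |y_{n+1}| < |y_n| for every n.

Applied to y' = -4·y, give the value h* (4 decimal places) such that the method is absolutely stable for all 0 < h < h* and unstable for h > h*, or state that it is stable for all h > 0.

Set f=λy, z=hλ:
  y_{n+1} = y_n + z·[19/20·y_n + 1/20·y_{n+1}] ⇒ (1 − 1/20z)y_{n+1} = (1 + 19/20z)y_n
  ⇒ R(z) = (1 + 19/20z)/(1 − 1/20z).

Find x<0 with |R(x)|<1.
x=-1.62: |R|=0.4986
R=−1: 1+19/20x = −1+1/20x ⇒ -9/10x=2 ⇒ x=2/(-9/10)=-2.2222
Confirm numerically:
  x=-2.075: |R|=0.87995 <1
  x=-1.846: |R|=0.69001 <1
  x=-1.570: |R|=0.45573 <1
  x=-2.428: |R|=1.16515 >1
  x=-2.354: |R|=1.10611 >1
Interval (-2.2222, 0).

(-2.2222,0); λ=-4 ⇒ h* = (20/9)/4 = 0.5556.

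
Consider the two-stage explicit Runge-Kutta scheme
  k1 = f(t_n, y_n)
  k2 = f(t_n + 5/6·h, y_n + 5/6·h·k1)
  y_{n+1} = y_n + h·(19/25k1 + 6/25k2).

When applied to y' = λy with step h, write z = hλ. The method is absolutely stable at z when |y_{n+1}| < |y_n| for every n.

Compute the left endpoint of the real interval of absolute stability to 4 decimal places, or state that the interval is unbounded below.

With y'=λy (z=hλ):
  k1=λy_n ⇒ h·k1=z·y_n;  k2=λ(1+5/6z)y_n ⇒ h·k2=z(1+5/6z)y_n
  y_{n+1}/y_n = 1 + 19/25z + 6/25z(1+5/6z) = 1 + z + 1/5z²
  so R(z) = 1 + z + 1/5z².

Need |R(x)|<1, x<0.
x=-0.43: |R|=0.6070
R=1: x+1/5x²=0 ⇒ x=−5=-5.0000; min R=1−1/(4·1/5)=-0.2500>−1
Confirm numerically:
  x=-4.601: |R|=0.63284 <1
  x=-3.156: |R|=0.16393 <1
  x=-3.066: |R|=0.18593 <1
  x=-5.488: |R|=1.53563 >1
  x=-5.297: |R|=1.31464 >1
  x=-5.123: |R|=1.12603 >1
So |R|<1 on (-5.0000, 0).

z* = -5.0000.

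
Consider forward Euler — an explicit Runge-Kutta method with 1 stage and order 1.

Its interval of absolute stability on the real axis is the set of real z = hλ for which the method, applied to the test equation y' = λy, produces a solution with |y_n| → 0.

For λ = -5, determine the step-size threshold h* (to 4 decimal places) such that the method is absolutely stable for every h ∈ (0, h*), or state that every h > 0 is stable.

With y'=λy (z=hλ):
  order 1, 1-stage ⇒ R(z)=1+z
  (e.g. R(-0.4)=0.60000, |R|=0.60000)

Find x<0 with |R(x)|<1.
x=-0.4: |R|=0.6000
|R(-2.09)|=1.0900 |R(-1.69)|=0.6900 |R(-1.33)|=0.3300
Bisect:
  x_lo=-2.8470 |R|=1.8470  x_hi=-0.3044 |R|=0.6956
  mid=-1.57567 |R|=0.57567 →hi
  mid=-2.21134 |R|=1.21134 →lo
  mid=-1.89351 |R|=0.89351 →hi
  mid=-2.05242 |R|=1.05242 →lo
  mid=-1.97296 |R|=0.97296 →hi
  mid=-2.01269 |R|=1.01269 →lo
  mid=-1.99283 |R|=0.99283 →hi
  ...
  [-2.00012,-1.99997] ⇒ x*=-2.0000
Interval (-2.0000, 0).

(-2.0000,0); λ=-5 ⇒ h* = 0.4000.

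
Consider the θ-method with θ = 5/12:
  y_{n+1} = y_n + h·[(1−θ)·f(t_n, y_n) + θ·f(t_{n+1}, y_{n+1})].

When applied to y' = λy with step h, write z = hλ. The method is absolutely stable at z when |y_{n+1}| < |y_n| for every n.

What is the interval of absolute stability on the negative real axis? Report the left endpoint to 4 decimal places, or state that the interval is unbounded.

Set f=λy, z=hλ:
  y_{n+1} = y_n + z·[7/12·y_n + 5/12·y_{n+1}] ⇒ (1 − 5/12z)y_{n+1} = (1 + 7/12z)y_n
  ⇒ R(z) = (1 + 7/12z)/(1 − 5/12z).

Find x<0 with |R(x)|<1.
x=-1.13: |R|=0.2317
R=−1: 1+7/12x = −1+5/12x ⇒ -1/6x=2 ⇒ x=2/(-1/6)=-12.0000
Confirm numerically:
  x=-11.576: |R|=0.98786 <1
  x=-11.254: |R|=0.97815 <1
  x=-10.787: |R|=0.96321 <1
  x=-9.559: |R|=0.91835 <1
  x=-12.340: |R|=1.00923 >1
  x=-12.319: |R|=1.00867 >1
Interval (-12.0000, 0).

z∈(-12.0000,0).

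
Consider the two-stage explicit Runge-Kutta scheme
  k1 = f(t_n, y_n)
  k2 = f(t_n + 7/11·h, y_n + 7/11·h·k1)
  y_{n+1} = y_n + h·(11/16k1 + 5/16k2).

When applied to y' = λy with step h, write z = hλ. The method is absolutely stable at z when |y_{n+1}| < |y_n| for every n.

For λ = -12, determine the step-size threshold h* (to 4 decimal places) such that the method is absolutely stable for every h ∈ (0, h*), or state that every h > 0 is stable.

Set f=λy, z=hλ:
  k1=λy_n ⇒ h·k1=z·y_n;  k2=λ(1+7/11z)y_n ⇒ h·k2=z(1+7/11z)y_n
  y_{n+1}/y_n = 1 + 11/16z + 5/16z(1+7/11z) = 1 + z + 35/176z²
  R(z) = 1 + z + 35/176z².

Solve |R(x)|<1 on ℝ⁻.
x=-0.93: |R|=0.2420
R=1: x+35/176x²=0 ⇒ x=−176/35=-5.0286; min R=1−1/(4·35/176)=-0.2571>−1
Confirm numerically:
  x=-3.938: |R|=0.14595 <1
  x=-3.257: |R|=0.14744 <1
  x=-3.203: |R|=0.16282 <1
  x=-2.406: |R|=0.25481 <1
  x=-5.308: |R|=1.29496 >1
  x=-5.088: |R|=1.06013 >1
So |R|<1 on (-5.0286, 0).

(-5.0286,0); λ=-12 ⇒ h* = (176/35)/12 = 0.4190.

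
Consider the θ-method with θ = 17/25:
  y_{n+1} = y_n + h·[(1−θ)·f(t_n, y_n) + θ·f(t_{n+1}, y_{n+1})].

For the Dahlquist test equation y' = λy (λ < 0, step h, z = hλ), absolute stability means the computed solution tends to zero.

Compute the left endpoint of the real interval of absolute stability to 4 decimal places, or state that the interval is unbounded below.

On y'=λy, z=hλ:
  y_{n+1} = y_n + z·[8/25·y_n + 17/25·y_{n+1}] ⇒ (1 − 17/25z)y_{n+1} = (1 + 8/25z)y_n
  ⇒ R(z) = (1 + 8/25z)/(1 − 17/25z).

Solve |R(x)|<1 on ℝ⁻.
x=-0.7: |R|=0.5257
x=-2: |R|=0.1525
x=-10: |R|=0.2821
x=-100: |R|=0.4493
θ=17/25≥1/2 ⇒ |1+8/25x|<|1−17/25x| ∀x<0 ⇒ stable on all of ℝ⁻.

(−∞, 0) — no finite endpoint.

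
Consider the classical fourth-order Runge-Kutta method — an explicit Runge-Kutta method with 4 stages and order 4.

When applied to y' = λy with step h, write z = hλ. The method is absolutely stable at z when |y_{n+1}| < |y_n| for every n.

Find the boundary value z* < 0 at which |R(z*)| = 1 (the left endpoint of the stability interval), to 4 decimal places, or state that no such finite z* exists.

left endpoint -2.7853.

With y'=λy (z=hλ):
  order 4, 4-stage ⇒ R(z)=1+z+z^2/2+z^3/6+z^4/24
  (e.g. R(-1.01)=0.37169, |R|=0.37169)

Boundary: |R(x)|=1, x<0.
x=-1.01: |R|=0.3717
|R(-2.74)|=0.9338 |R(-2.56)|=0.7102 |R(-1.85)|=0.2940
Bisect:
  x_lo=-3.5637 |R|=2.9636  x_hi=-0.2053 |R|=0.8144
  mid=-1.88451 |R|=0.30126 →hi
  mid=-2.72411 |R|=0.91160 →hi
  mid=-3.14391 |R|=1.68972 →lo
  mid=-2.93401 |R|=1.24837 →lo
  mid=-2.82906 |R|=1.06801 →lo
  mid=-2.77658 |R|=0.98695 →hi
  mid=-2.80282 |R|=1.02675 →lo
  mid=-2.78970 |R|=1.00667 →lo
  ...
  [-2.78540,-2.78519] ⇒ x*=-2.7853
Interval (-2.7853, 0).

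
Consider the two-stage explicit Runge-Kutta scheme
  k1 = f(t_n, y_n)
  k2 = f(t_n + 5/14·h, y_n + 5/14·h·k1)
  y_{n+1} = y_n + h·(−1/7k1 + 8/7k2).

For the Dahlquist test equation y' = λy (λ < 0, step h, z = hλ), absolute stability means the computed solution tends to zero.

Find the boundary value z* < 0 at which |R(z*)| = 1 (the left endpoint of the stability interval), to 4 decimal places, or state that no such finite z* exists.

Set f=λy, z=hλ:
  k1=λy_n ⇒ h·k1=z·y_n;  k2=λ(1+5/14z)y_n ⇒ h·k2=z(1+5/14z)y_n
  y_{n+1}/y_n = 1 − 1/7z + 8/7z(1+5/14z) = 1 + z + 20/49z²
  R(z) = 1 + z + 20/49z².

Find x<0 with |R(x)|<1.
x=-1.61: |R|=0.4480
R=1: x+20/49x²=0 ⇒ x=−49/20=-2.4500; min R=1−1/(4·20/49)=0.3875>−1
Confirm numerically:
  x=-1.955: |R|=0.60501 <1
  x=-1.185: |R|=0.38815 <1
  x=-1.138: |R|=0.39059 <1
  x=-3.028: |R|=1.71436 >1
  x=-2.931: |R|=1.57543 >1
  x=-2.724: |R|=1.30464 >1
So |R|<1 on (-2.4500, 0).

z* = -2.4500.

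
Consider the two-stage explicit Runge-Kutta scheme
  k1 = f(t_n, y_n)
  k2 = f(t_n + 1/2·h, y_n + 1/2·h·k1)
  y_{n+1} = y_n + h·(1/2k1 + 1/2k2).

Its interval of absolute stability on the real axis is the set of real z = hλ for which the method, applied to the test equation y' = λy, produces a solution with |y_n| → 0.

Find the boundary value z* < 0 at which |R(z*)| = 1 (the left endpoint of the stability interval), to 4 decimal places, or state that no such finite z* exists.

With y'=λy (z=hλ):
  k1=λy_n ⇒ h·k1=z·y_n;  k2=λ(1+1/2z)y_n ⇒ h·k2=z(1+1/2z)y_n
  y_{n+1}/y_n = 1 + 1/2z + 1/2z(1+1/2z) = 1 + z + 1/4z²
  R(z) = 1 + z + 1/4z².

Find x<0 with |R(x)|<1.
x=-1.14: |R|=0.1849
R=1: x+1/4x²=0 ⇒ x=−4=-4.0000; min R=1−1/(4·1/4)=0.0000>−1
Confirm numerically:
  x=-3.638: |R|=0.67076 <1
  x=-3.437: |R|=0.51624 <1
  x=-1.860: |R|=0.00490 <1
  x=-1.685: |R|=0.02481 <1
  x=-4.483: |R|=1.54132 >1
  x=-4.416: |R|=1.45926 >1
  x=-4.220: |R|=1.23210 >1
Interval (-4.0000, 0).

z* = -4.0000.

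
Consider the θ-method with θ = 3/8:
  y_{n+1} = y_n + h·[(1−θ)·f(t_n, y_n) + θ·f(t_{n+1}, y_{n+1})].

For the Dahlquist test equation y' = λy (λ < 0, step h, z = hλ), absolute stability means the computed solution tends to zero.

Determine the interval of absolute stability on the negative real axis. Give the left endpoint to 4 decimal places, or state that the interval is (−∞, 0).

(-8.0000, 0).

With y'=λy (z=hλ):
  y_{n+1} = y_n + z·[5/8·y_n + 3/8·y_{n+1}] ⇒ (1 − 3/8z)y_{n+1} = (1 + 5/8z)y_n
  R(z) = (1 + 5/8z)/(1 − 3/8z).

Boundary: |R(x)|=1, x<0.
x=-1.04: |R|=0.2518
R=−1: 1+5/8x = −1+3/8x ⇒ -1/4x=2 ⇒ x=2/(-1/4)=-8.0000
Confirm numerically:
  x=-6.027: |R|=0.84870 <1
  x=-4.132: |R|=0.62071 <1
  x=-3.635: |R|=0.53822 <1
  x=-8.471: |R|=1.02819 >1
  x=-8.388: |R|=1.02340 >1
  x=-8.230: |R|=1.01407 >1
Stable set (-8.0000, 0).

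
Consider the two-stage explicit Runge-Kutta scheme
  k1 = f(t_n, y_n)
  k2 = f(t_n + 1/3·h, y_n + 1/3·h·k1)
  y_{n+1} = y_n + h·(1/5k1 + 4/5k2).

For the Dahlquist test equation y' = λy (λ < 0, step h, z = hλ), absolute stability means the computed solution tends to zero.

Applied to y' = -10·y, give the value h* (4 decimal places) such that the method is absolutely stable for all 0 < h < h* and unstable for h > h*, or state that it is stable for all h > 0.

Set f=λy, z=hλ:
  k1=λy_n ⇒ h·k1=z·y_n;  k2=λ(1+1/3z)y_n ⇒ h·k2=z(1+1/3z)y_n
  y_{n+1}/y_n = 1 + 1/5z + 4/5z(1+1/3z) = 1 + z + 4/15z²
  ⇒ R(z) = 1 + z + 4/15z².

Solve |R(x)|<1 on ℝ⁻.
x=-1.16: |R|=0.1988
R=1: x+4/15x²=0 ⇒ x=−15/4=-3.7500; min R=1−1/(4·4/15)=0.0625>−1
Confirm numerically:
  x=-3.725: |R|=0.97517 <1
  x=-3.229: |R|=0.55138 <1
  x=-2.732: |R|=0.25835 <1
  x=-4.320: |R|=1.65664 >1
  x=-3.959: |R|=1.22065 >1
Stable set (-3.7500, 0).

(-3.7500,0); λ=-10 ⇒ h* = (15/4)/10 = 0.3750.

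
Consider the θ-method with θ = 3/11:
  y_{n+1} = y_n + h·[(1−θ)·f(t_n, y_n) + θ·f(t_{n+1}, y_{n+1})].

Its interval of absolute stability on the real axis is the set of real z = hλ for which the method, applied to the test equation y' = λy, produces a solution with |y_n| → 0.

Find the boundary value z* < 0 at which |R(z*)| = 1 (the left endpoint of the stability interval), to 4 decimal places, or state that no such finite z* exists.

With y'=λy (z=hλ):
  y_{n+1} = y_n + z·[8/11·y_n + 3/11·y_{n+1}] ⇒ (1 − 3/11z)y_{n+1} = (1 + 8/11z)y_n
  R(z) = (1 + 8/11z)/(1 − 3/11z).

Solve |R(x)|<1 on ℝ⁻.
x=-1.54: |R|=0.0845
R=−1: 1+8/11x = −1+3/11x ⇒ -5/11x=2 ⇒ x=2/(-5/11)=-4.4000
Confirm numerically:
  x=-4.115: |R|=0.93896 <1
  x=-2.601: |R|=0.52162 <1
  x=-2.281: |R|=0.40621 <1
  x=-4.605: |R|=1.04131 >1
  x=-4.579: |R|=1.03618 >1
  x=-4.502: |R|=1.02081 >1
So |R|<1 on (-4.4000, 0).

z* = -4.4000.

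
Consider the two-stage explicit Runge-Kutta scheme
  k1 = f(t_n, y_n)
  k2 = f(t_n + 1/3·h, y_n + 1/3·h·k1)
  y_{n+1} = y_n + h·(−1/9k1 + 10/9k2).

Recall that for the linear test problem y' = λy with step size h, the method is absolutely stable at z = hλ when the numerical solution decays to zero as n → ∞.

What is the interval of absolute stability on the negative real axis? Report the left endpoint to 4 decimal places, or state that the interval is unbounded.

Set f=λy, z=hλ:
  k1=λy_n ⇒ h·k1=z·y_n;  k2=λ(1+1/3z)y_n ⇒ h·k2=z(1+1/3z)y_n
  y_{n+1}/y_n = 1 − 1/9z + 10/9z(1+1/3z) = 1 + z + 10/27z²
  R(z) = 1 + z + 10/27z².

Solve |R(x)|<1 on ℝ⁻.
x=-0.65: |R|=0.5065
R=1: x+10/27x²=0 ⇒ x=−27/10=-2.7000; min R=1−1/(4·10/27)=0.3250>−1
Confirm numerically:
  x=-2.362: |R|=0.70431 <1
  x=-1.500: |R|=0.33333 <1
  x=-1.151: |R|=0.33967 <1
  x=-2.861: |R|=1.17060 >1
  x=-2.819: |R|=1.12424 >1
Interval (-2.7000, 0).

z∈(-2.7000,0).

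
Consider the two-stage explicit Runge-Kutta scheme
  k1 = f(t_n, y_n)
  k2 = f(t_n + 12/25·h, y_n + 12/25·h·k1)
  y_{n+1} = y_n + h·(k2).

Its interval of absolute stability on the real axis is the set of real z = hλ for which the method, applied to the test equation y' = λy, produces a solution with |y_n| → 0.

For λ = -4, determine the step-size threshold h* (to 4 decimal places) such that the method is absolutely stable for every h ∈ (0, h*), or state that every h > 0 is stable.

(-2.0833,0); λ=-4 ⇒ h* = (25/12)/4 = 0.5208.

Test eqn y'=λy, z=hλ:
  k1=λy_n ⇒ h·k1=z·y_n;  k2=λ(1+12/25z)y_n ⇒ h·k2=z(1+12/25z)y_n
  y_{n+1}/y_n = 1 + z(1+12/25z) = 1 + z + 12/25z²
  so R(z) = 1 + z + 12/25z².

Find x<0 with |R(x)|<1.
x=-0.47: |R|=0.6360
R=1: x+12/25x²=0 ⇒ x=−25/12=-2.0833; min R=1−1/(4·12/25)=0.4792>−1
Confirm numerically:
  x=-1.833: |R|=0.77975 <1
  x=-1.470: |R|=0.56723 <1
  x=-0.996: |R|=0.48017 <1
  x=-2.676: |R|=1.76127 >1
  x=-2.464: |R|=1.45022 >1
  x=-2.106: |R|=1.02291 >1
So |R|<1 on (-2.0833, 0).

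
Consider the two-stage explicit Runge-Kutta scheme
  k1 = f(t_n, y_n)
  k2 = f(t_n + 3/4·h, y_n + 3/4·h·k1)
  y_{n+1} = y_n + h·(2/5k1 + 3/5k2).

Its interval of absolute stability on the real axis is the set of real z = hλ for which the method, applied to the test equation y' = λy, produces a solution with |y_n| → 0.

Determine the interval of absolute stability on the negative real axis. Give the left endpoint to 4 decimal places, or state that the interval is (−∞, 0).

Set f=λy, z=hλ:
  k1=λy_n ⇒ h·k1=z·y_n;  k2=λ(1+3/4z)y_n ⇒ h·k2=z(1+3/4z)y_n
  y_{n+1}/y_n = 1 + 2/5z + 3/5z(1+3/4z) = 1 + z + 9/20z²
  R(z) = 1 + z + 9/20z².

Solve |R(x)|<1 on ℝ⁻.
x=-0.85: |R|=0.4751
R=1: x+9/20x²=0 ⇒ x=−20/9=-2.2222; min R=1−1/(4·9/20)=0.4444>−1
Confirm numerically:
  x=-1.743: |R|=0.62412 <1
  x=-1.544: |R|=0.52877 <1
  x=-0.957: |R|=0.45513 <1
  x=-0.925: |R|=0.46003 <1
  x=-2.821: |R|=1.76012 >1
  x=-2.607: |R|=1.45140 >1
  x=-2.378: |R|=1.16670 >1
Stable set (-2.2222, 0).

(-2.2222, 0).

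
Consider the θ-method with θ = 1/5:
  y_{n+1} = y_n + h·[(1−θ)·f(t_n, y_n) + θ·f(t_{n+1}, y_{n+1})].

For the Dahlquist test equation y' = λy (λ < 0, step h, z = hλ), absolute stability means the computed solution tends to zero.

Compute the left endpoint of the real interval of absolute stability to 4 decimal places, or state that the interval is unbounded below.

Set f=λy, z=hλ:
  y_{n+1} = y_n + z·[4/5·y_n + 1/5·y_{n+1}] ⇒ (1 − 1/5z)y_{n+1} = (1 + 4/5z)y_n
  R(z) = (1 + 4/5z)/(1 − 1/5z).

Solve |R(x)|<1 on ℝ⁻.
x=-1.79: |R|=0.3181
R=−1: 1+4/5x = −1+1/5x ⇒ -3/5x=2 ⇒ x=2/(-3/5)=-3.3333
Confirm numerically:
  x=-3.142: |R|=0.92950 <1
  x=-2.553: |R|=0.69006 <1
  x=-2.342: |R|=0.59493 <1
  x=-1.626: |R|=0.22698 <1
  x=-3.809: |R|=1.16199 >1
  x=-3.422: |R|=1.03158 >1
  x=-3.392: |R|=1.02097 >1
Stable set (-3.3333, 0).

z* = -3.3333.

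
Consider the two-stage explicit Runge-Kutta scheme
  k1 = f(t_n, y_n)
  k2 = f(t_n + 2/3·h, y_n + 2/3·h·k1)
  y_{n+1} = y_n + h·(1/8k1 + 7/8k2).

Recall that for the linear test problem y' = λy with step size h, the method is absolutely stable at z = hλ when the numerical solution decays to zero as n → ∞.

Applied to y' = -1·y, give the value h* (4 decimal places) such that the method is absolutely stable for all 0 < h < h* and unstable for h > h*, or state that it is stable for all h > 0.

With y'=λy (z=hλ):
  k1=λy_n ⇒ h·k1=z·y_n;  k2=λ(1+2/3z)y_n ⇒ h·k2=z(1+2/3z)y_n
  y_{n+1}/y_n = 1 + 1/8z + 7/8z(1+2/3z) = 1 + z + 7/12z²
  Hence R(z) = 1 + z + 7/12z².

Solve |R(x)|<1 on ℝ⁻.
x=-0.64: |R|=0.5989
R=1: x+7/12x²=0 ⇒ x=−12/7=-1.7143; min R=1−1/(4·7/12)=0.5714>−1
Confirm numerically:
  x=-1.461: |R|=0.78414 <1
  x=-1.220: |R|=0.64823 <1
  x=-1.149: |R|=0.62112 <1
  x=-1.091: |R|=0.60333 <1
  x=-2.273: |R|=1.74081 >1
  x=-2.219: |R|=1.65331 >1
  x=-1.803: |R|=1.09331 >1
So |R|<1 on (-1.7143, 0).

(-1.7143,0); λ=-1 ⇒ h* = (12/7)/1 = 1.7143.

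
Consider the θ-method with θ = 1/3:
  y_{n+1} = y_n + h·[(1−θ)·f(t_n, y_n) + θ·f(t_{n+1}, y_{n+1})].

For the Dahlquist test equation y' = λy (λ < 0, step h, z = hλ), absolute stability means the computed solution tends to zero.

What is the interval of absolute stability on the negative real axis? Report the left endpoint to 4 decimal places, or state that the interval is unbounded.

(-6.0000, 0).

On y'=λy, z=hλ:
  y_{n+1} = y_n + z·[2/3·y_n + 1/3·y_{n+1}] ⇒ (1 − 1/3z)y_{n+1} = (1 + 2/3z)y_n
  so R(z) = (1 + 2/3z)/(1 − 1/3z).

Need |R(x)|<1, x<0.
x=-0.64: |R|=0.4725
R=−1: 1+2/3x = −1+1/3x ⇒ -1/3x=2 ⇒ x=2/(-1/3)=-6.0000
Confirm numerically:
  x=-5.493: |R|=0.94030 <1
  x=-3.669: |R|=0.65047 <1
  x=-3.293: |R|=0.56984 <1
  x=-6.569: |R|=1.05946 >1
  x=-6.546: |R|=1.05720 >1
Interval (-6.0000, 0).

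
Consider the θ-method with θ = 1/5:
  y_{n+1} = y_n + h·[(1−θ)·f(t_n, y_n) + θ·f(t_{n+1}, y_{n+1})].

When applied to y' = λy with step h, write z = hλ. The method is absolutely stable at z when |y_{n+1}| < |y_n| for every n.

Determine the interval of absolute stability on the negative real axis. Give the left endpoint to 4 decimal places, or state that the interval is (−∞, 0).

On y'=λy, z=hλ:
  y_{n+1} = y_n + z·[4/5·y_n + 1/5·y_{n+1}] ⇒ (1 − 1/5z)y_{n+1} = (1 + 4/5z)y_n
  Hence R(z) = (1 + 4/5z)/(1 − 1/5z).

Solve |R(x)|<1 on ℝ⁻.
x=-0.49: |R|=0.5537
R=−1: 1+4/5x = −1+1/5x ⇒ -3/5x=2 ⇒ x=2/(-3/5)=-3.3333
Confirm numerically:
  x=-2.836: |R|=0.80960 <1
  x=-2.756: |R|=0.77669 <1
  x=-1.854: |R|=0.35249 <1
  x=-1.559: |R|=0.18844 <1
  x=-3.686: |R|=1.12181 >1
  x=-3.428: |R|=1.03370 >1
So |R|<1 on (-3.3333, 0).

(-3.3333, 0).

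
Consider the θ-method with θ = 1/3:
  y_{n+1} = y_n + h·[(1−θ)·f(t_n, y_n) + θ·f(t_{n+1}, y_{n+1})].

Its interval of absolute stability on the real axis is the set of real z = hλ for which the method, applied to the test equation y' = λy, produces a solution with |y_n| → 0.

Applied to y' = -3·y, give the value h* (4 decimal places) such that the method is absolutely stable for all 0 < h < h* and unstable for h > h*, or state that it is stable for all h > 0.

(-6.0000,0); λ=-3 ⇒ h* = (6)/3 = 2.0000.

On y'=λy, z=hλ:
  y_{n+1} = y_n + z·[2/3·y_n + 1/3·y_{n+1}] ⇒ (1 − 1/3z)y_{n+1} = (1 + 2/3z)y_n
  ⇒ R(z) = (1 + 2/3z)/(1 − 1/3z).

Find x<0 with |R(x)|<1.
x=-0.38: |R|=0.6627
R=−1: 1+2/3x = −1+1/3x ⇒ -1/3x=2 ⇒ x=2/(-1/3)=-6.0000
Confirm numerically:
  x=-3.242: |R|=0.55815 <1
  x=-2.915: |R|=0.47844 <1
  x=-2.551: |R|=0.37867 <1
  x=-6.519: |R|=1.05452 >1
  x=-6.375: |R|=1.04000 >1
  x=-6.020: |R|=1.00222 >1
Interval (-6.0000, 0).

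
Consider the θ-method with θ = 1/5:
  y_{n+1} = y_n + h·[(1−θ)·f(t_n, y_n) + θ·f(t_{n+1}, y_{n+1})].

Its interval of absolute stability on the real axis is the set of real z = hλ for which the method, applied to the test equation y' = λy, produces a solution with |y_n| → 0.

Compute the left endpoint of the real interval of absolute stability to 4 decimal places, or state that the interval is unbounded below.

z* = -3.3333.

Set f=λy, z=hλ:
  y_{n+1} = y_n + z·[4/5·y_n + 1/5·y_{n+1}] ⇒ (1 − 1/5z)y_{n+1} = (1 + 4/5z)y_n
  R(z) = (1 + 4/5z)/(1 − 1/5z).

Need |R(x)|<1, x<0.
x=-0.89: |R|=0.2445
R=−1: 1+4/5x = −1+1/5x ⇒ -3/5x=2 ⇒ x=2/(-3/5)=-3.3333
Confirm numerically:
  x=-1.480: |R|=0.14198 <1
  x=-1.447: |R|=0.12223 <1
  x=-1.412: |R|=0.10106 <1
  x=-3.896: |R|=1.18975 >1
  x=-3.363: |R|=1.01064 >1
Interval (-3.3333, 0).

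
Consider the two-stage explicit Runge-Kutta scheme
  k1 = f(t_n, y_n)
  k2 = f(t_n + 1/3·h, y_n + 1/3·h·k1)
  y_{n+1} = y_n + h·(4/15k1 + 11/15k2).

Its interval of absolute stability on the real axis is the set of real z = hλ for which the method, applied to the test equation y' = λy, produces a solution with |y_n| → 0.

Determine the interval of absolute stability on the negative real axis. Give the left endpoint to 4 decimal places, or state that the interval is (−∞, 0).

Set f=λy, z=hλ:
  k1=λy_n ⇒ h·k1=z·y_n;  k2=λ(1+1/3z)y_n ⇒ h·k2=z(1+1/3z)y_n
  y_{n+1}/y_n = 1 + 4/15z + 11/15z(1+1/3z) = 1 + z + 11/45z²
  Hence R(z) = 1 + z + 11/45z².

Boundary: |R(x)|=1, x<0.
x=-0.34: |R|=0.6883
R=1: x+11/45x²=0 ⇒ x=−45/11=-4.0909; min R=1−1/(4·11/45)=-0.0227>−1
Confirm numerically:
  x=-3.893: |R|=0.81167 <1
  x=-3.142: |R|=0.27120 <1
  x=-2.330: |R|=0.00294 <1
  x=-2.292: |R|=0.00787 <1
  x=-4.609: |R|=1.58370 >1
  x=-4.190: |R|=1.10149 >1
Interval (-4.0909, 0).

z∈(-4.0909,0).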